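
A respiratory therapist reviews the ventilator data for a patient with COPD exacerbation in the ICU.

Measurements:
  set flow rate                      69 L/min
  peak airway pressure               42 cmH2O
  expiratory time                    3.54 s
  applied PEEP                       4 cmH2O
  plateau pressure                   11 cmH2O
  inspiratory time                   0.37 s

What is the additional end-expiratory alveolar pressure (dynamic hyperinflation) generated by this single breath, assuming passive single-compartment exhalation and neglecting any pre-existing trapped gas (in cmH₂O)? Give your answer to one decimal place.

Flow: 69 L/min ÷ 60 = 1.15 L/s.
Vt = flow × Ti = 1.15 L/s × 0.37 s × 1000 mL/L = 425.5 mL.
R = (PIP − Pplat)/V̇ = (42 − 11) / 1.15 = 31.0/1.15 = 26.957 cmH2O·s/L.
C = Vt/(Pplat − PEEP) = 425.5 / (11 − 4) = 425.5/7.0 = 60.786 mL/cmH2O.
τ = R × C = 26.957 × 0.06079 L/cmH2O = 1.639 s.
Fraction remaining = e^(−Te/τ) = e^(−3.54/1.639) = 0.1153; trapped volume = 425.5 × 0.1153 = 49.06 mL.
Additional alveolar pressure from trapping ≈ V_trapped / C = 49.06 / 60.786 = 0.8071 cmH2O.

0.8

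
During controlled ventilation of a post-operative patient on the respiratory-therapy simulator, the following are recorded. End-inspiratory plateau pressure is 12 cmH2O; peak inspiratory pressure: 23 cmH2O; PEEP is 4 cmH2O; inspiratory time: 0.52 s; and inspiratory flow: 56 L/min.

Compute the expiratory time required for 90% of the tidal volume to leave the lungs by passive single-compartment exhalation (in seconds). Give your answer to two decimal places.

Flow: 56 L/min ÷ 60 = 0.9333 L/s.
Vt = flow × Ti = 0.9333 L/s × 0.52 s × 1000 mL/L = 485.32 mL.
R = (PIP − Pplat)/V̇ = (23 − 12) / 0.9333 = 11.0/0.9333 = 11.786 cmH2O·s/L.
C = Vt/(Pplat − PEEP) = 485.32 / (12 − 4) = 485.32/8.0 = 60.665 mL/cmH2O.
τ = R × C = 11.786 × 0.06067 L/cmH2O = 0.7151 s.
t = −τ·ln(1 − 0.90) = −0.7151·ln(0.1) = 1.647 s.

1.65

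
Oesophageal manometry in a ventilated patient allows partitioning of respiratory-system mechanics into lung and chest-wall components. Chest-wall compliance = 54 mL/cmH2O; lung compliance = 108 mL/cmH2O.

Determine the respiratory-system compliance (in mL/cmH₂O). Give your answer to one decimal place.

36.0

Lung and chest wall are elastances in series: 1/Crs = 1/CL + 1/Ccw.
1/Crs = 1/108 + 1/54 = 0.02778.
Crs = 35.997 mL/cmH2O.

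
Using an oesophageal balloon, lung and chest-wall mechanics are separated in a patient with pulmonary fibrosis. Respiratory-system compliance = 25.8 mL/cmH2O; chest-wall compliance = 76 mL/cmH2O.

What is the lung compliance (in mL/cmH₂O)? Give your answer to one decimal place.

39.1

1/CL = 1/Crs − 1/Ccw.
1/CL = 1/25.8 − 1/76 = 0.0256.
CL = 39.063 mL/cmH2O.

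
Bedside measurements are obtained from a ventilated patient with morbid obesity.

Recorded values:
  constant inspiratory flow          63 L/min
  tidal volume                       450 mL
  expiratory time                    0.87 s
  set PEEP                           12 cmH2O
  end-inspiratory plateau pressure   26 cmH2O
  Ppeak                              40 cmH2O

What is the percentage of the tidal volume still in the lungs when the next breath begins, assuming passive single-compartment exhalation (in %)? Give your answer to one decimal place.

13.1

Flow: 63 L/min ÷ 60 = 1.05 L/s.
R = (PIP − Pplat)/V̇ = (40 − 26) / 1.05 = 14.0/1.05 = 13.333 cmH2O·s/L.
C = Vt/(Pplat − PEEP) = 450.0 / (26 − 12) = 450.0/14.0 = 32.143 mL/cmH2O.
τ = R × C = 13.333 × 0.03214 L/cmH2O = 0.4285 s.
Fraction remaining at end-expiration = e^(−Te/τ) = e^(−0.87/0.4285) = 0.1313 → 13.13%.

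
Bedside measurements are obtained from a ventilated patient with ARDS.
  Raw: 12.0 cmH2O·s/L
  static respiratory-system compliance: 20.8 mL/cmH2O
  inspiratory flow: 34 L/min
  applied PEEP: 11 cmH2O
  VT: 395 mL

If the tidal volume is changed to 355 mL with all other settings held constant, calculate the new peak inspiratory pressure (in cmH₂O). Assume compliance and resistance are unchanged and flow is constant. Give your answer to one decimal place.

Flow: 34 L/min ÷ 60 = 0.5667 L/s.
PIP = Vt/C + R·V̇ + PEEP (constant-flow equation of motion).
Only the elastic term changes: ΔPIP = ΔVt / C = (355 − 395) / 20.8 = -1.923 cmH2O.
Original PIP = 395/20.8 + 12.0×0.5667 + 11 = 36.791 cmH2O; new PIP = 36.791 + (-1.923) = 34.868 cmH2O.

34.9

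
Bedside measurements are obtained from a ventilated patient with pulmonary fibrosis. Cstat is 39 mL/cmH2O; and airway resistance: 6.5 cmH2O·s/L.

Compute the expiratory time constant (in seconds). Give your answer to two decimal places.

0.25

τ = R × C = 6.5 × 39 mL/cmH2O = 6.5 × 0.039 L/cmH2O = 0.2535 s.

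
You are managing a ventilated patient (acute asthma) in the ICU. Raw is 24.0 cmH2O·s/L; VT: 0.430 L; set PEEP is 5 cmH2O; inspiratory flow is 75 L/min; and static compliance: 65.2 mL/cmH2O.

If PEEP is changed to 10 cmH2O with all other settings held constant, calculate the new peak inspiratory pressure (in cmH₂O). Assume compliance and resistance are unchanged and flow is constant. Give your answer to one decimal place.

46.6

Flow: 75 L/min ÷ 60 = 1.25 L/s.
PIP = Vt/C + R·V̇ + PEEP (constant-flow equation of motion).
Only the baseline term changes: ΔPIP = ΔPEEP = 10 − 5 = 5.0 cmH2O.
Original PIP = 430/65.2 + 24.0×1.25 + 5 = 41.595 cmH2O; new PIP = 41.595 + (5.0) = 46.595 cmH2O.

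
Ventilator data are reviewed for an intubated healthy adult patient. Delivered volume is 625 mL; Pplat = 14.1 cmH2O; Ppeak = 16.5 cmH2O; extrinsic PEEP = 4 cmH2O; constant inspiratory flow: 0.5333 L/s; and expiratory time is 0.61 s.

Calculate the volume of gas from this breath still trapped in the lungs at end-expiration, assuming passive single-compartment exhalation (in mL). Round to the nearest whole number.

70

R = (PIP − Pplat)/V̇ = (16.5 − 14.1) / 0.5333 = 2.4/0.5333 = 4.5 cmH2O·s/L.
C = Vt/(Pplat − PEEP) = 625.0 / (14.1 − 4) = 625.0/10.1 = 61.881 mL/cmH2O.
τ = R × C = 4.5 × 0.06188 L/cmH2O = 0.2785 s.
Fraction remaining = e^(−Te/τ) = e^(−0.61/0.2785) = 0.1119.
Trapped volume = 625.0 × 0.1119 = 69.938 mL.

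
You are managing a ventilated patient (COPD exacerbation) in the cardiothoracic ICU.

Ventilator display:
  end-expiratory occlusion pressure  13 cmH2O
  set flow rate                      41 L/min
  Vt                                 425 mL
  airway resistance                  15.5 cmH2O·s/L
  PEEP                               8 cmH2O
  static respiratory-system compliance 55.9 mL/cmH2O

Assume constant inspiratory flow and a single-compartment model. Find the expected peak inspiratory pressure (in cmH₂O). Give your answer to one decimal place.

Flow: 41 L/min ÷ 60 = 0.6833 L/s.
Total PEEP = 13 cmH2O (set 8 + intrinsic 5); this is the baseline alveolar pressure.
Equation of motion (constant flow): PIP = Vt/C + R·V̇ + PEEP.
PIP = 425/55.9 + 15.5×0.6833 + 13 = 7.603 + 10.591 + 13 = 31.194 cmH2O.

31.2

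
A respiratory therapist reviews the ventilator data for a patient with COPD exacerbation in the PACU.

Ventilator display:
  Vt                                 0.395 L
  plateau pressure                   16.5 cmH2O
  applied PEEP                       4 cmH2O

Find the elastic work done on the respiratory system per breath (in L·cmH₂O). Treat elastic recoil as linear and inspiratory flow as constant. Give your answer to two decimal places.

Elastic work ≈ ½ × (Pplat − PEEP) × Vt = 0.5 × (16.5 − 4) × 0.395 L = 0.5 × 12.5 × 0.395 = 2.469 L·cmH2O.

2.47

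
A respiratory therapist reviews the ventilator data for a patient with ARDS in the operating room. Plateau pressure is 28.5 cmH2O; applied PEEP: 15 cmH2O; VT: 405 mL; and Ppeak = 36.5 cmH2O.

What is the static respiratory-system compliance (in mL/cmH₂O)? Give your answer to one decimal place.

Cstat = Vt / (Pplat − PEEP) = 405 / (28.5 − 15) = 405 / 13.5 = 30.0 mL/cmH2O.

30.0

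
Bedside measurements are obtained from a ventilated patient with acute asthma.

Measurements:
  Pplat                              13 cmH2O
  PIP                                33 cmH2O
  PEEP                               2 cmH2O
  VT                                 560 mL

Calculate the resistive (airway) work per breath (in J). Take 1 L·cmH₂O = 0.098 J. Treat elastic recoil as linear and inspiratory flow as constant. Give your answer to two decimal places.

With constant inspiratory flow the resistive pressure is constant at PIP − Pplat = 33 − 13 = 20.0 cmH2O, so resistive work = 20.0 × 0.560 = 11.2 L·cmH2O.
× 0.098 J/(L·cmH2O) → 1.098 J.

1.10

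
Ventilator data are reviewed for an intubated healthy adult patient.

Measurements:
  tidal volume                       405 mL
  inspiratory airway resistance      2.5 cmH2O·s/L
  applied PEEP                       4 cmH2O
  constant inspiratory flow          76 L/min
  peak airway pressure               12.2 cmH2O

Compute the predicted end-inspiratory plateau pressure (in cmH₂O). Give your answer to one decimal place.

Flow: 76 L/min ÷ 60 = 1.2667 L/s.
Pplat = PIP − Raw × flow = 12.2 − 2.5 × 1.2667 = 12.2 − 3.167 = 9.033 cmH2O.

9.0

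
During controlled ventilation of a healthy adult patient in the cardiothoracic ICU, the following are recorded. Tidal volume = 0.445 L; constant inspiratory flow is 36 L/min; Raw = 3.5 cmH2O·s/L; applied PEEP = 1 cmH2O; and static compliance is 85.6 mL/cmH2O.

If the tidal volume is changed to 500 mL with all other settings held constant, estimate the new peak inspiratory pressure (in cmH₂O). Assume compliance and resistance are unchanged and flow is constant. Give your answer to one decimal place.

8.9

Flow: 36 L/min ÷ 60 = 0.6 L/s.
PIP = Vt/C + R·V̇ + PEEP (constant-flow equation of motion).
Only the elastic term changes: ΔPIP = ΔVt / C = (500 − 445) / 85.6 = 0.6425 cmH2O.
Original PIP = 445/85.6 + 3.5×0.6 + 1 = 8.299 cmH2O; new PIP = 8.299 + (0.6425) = 8.942 cmH2O.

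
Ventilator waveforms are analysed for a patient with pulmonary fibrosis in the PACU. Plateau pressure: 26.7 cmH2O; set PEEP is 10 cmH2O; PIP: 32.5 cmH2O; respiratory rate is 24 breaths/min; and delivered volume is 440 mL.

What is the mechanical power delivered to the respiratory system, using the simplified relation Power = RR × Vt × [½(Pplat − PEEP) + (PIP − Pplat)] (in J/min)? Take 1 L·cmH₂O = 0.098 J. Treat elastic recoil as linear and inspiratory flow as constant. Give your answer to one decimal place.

14.6

Per-breath work = Vt × [½(Pplat−PEEP) + (PIP−Pplat)] = 0.440 × [0.5×16.7 + 5.8] = 0.440 × 14.15 = 6.226 L·cmH2O.
Power = 24 × 6.226 = 149.42 L·cmH2O/min.
× 0.098 J/(L·cmH2O) → 14.643 J/min.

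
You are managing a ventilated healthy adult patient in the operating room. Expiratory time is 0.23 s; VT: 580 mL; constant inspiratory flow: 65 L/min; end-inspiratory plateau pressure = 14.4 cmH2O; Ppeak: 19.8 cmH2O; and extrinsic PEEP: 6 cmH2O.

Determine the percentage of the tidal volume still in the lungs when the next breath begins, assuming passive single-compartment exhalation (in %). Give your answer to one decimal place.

Flow: 65 L/min ÷ 60 = 1.0833 L/s.
R = (PIP − Pplat)/V̇ = (19.8 − 14.4) / 1.0833 = 5.4/1.0833 = 4.985 cmH2O·s/L.
C = Vt/(Pplat − PEEP) = 580.0 / (14.4 − 6) = 580.0/8.4 = 69.048 mL/cmH2O.
τ = R × C = 4.985 × 0.06905 L/cmH2O = 0.3442 s.
Fraction remaining at end-expiration = e^(−Te/τ) = e^(−0.23/0.3442) = 0.5126 → 51.26%.

51.3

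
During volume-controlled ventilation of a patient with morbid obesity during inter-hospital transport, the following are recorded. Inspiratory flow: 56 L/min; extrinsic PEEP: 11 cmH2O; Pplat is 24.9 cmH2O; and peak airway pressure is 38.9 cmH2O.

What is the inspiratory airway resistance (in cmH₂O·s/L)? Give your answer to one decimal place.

Flow: 56 L/min ÷ 60 = 0.9333 L/s.
Raw = (PIP − Pplat) / flow = (38.9 − 24.9) / 0.9333 = 14.0 / 0.9333 = 15.001 cmH2O·s/L.

15.0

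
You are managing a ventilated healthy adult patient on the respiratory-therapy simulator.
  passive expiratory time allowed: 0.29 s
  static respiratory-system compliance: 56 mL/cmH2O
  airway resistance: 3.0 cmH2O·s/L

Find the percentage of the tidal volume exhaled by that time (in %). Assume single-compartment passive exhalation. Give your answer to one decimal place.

τ = R × C = 3.0 × 56 mL/cmH2O = 3.0 × 0.056 L/cmH2O = 0.168 s.
Passive exhalation: V(t)/V₀ = e^(−t/τ) = e^(−0.29/0.168) = 0.178.
Fraction exhaled = 1 − 0.178 = 0.822 → 82.2%.

82.2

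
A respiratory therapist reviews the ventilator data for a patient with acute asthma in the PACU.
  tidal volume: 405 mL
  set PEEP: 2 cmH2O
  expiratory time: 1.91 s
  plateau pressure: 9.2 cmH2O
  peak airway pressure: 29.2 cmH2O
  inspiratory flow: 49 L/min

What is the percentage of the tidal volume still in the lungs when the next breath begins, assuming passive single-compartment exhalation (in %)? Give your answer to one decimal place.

25.0

Flow: 49 L/min ÷ 60 = 0.8167 L/s.
R = (PIP − Pplat)/V̇ = (29.2 − 9.2) / 0.8167 = 20.0/0.8167 = 24.489 cmH2O·s/L.
C = Vt/(Pplat − PEEP) = 405.0 / (9.2 − 2) = 405.0/7.2 = 56.25 mL/cmH2O.
τ = R × C = 24.489 × 0.05625 L/cmH2O = 1.378 s.
Fraction remaining at end-expiration = e^(−Te/τ) = e^(−1.91/1.378) = 0.2501 → 25.01%.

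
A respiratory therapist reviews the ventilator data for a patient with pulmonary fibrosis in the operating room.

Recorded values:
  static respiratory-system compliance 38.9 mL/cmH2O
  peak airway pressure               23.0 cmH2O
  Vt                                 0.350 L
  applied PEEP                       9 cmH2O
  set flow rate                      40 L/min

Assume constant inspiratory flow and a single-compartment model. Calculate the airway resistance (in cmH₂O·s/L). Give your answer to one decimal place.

7.5

Flow: 40 L/min ÷ 60 = 0.6667 L/s.
Equation of motion (constant flow): PIP = Vt/C + R·V̇ + PEEP.
R·V̇ = PIP − Vt/C − PEEP = 23.0 − 350/38.9 − 9 = 23.0 − 8.997 − 9 = 5.003 cmH2O.
R = 5.003 / 0.6667 = 7.504 cmH2O·s/L.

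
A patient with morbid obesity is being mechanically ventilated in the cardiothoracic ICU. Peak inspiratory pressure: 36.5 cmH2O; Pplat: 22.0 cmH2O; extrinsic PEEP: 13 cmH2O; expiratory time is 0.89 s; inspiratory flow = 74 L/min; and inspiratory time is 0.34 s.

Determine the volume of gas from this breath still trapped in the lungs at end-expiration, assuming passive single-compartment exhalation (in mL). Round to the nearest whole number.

83

Flow: 74 L/min ÷ 60 = 1.2333 L/s.
Vt = flow × Ti = 1.2333 L/s × 0.34 s × 1000 mL/L = 419.32 mL.
R = (PIP − Pplat)/V̇ = (36.5 − 22.0) / 1.2333 = 14.5/1.2333 = 11.757 cmH2O·s/L.
C = Vt/(Pplat − PEEP) = 419.32 / (22.0 − 13) = 419.32/9.0 = 46.591 mL/cmH2O.
τ = R × C = 11.757 × 0.04659 L/cmH2O = 0.5478 s.
Fraction remaining = e^(−Te/τ) = e^(−0.89/0.5478) = 0.197.
Trapped volume = 419.32 × 0.197 = 82.606 mL.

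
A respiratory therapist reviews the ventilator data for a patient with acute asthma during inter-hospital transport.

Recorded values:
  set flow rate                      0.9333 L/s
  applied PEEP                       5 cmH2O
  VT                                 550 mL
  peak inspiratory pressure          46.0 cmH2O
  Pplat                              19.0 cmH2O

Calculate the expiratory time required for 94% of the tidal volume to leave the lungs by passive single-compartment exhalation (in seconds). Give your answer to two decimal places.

3.20

R = (PIP − Pplat)/V̇ = (46.0 − 19.0) / 0.9333 = 27.0/0.9333 = 28.93 cmH2O·s/L.
C = Vt/(Pplat − PEEP) = 550.0 / (19.0 − 5) = 550.0/14.0 = 39.286 mL/cmH2O.
τ = R × C = 28.93 × 0.03929 L/cmH2O = 1.137 s.
t = −τ·ln(1 − 0.94) = −1.137·ln(0.06) = 3.199 s.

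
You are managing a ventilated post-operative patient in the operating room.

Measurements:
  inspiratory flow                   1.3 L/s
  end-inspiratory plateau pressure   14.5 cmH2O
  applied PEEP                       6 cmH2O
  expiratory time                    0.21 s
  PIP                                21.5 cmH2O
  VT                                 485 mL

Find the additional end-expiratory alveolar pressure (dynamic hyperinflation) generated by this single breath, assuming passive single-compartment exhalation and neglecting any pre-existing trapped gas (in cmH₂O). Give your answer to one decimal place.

4.3

R = (PIP − Pplat)/V̇ = (21.5 − 14.5) / 1.3 = 7.0/1.3 = 5.385 cmH2O·s/L.
C = Vt/(Pplat − PEEP) = 485.0 / (14.5 − 6) = 485.0/8.5 = 57.059 mL/cmH2O.
τ = R × C = 5.385 × 0.05706 L/cmH2O = 0.3073 s.
Fraction remaining = e^(−Te/τ) = e^(−0.21/0.3073) = 0.5049; trapped volume = 485.0 × 0.5049 = 244.88 mL.
Additional alveolar pressure from trapping ≈ V_trapped / C = 244.88 / 57.059 = 4.292 cmH2O.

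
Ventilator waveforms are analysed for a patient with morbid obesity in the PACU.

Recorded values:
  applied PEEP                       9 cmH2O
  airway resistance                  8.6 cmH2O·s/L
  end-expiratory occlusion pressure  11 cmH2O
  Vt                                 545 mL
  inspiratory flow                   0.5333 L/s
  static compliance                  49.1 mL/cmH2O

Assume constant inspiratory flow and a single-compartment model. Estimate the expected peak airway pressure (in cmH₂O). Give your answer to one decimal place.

Total PEEP = 11 cmH2O (set 9 + intrinsic 2); this is the baseline alveolar pressure.
Equation of motion (constant flow): PIP = Vt/C + R·V̇ + PEEP.
PIP = 545/49.1 + 8.6×0.5333 + 11 = 11.1 + 4.586 + 11 = 26.686 cmH2O.

26.7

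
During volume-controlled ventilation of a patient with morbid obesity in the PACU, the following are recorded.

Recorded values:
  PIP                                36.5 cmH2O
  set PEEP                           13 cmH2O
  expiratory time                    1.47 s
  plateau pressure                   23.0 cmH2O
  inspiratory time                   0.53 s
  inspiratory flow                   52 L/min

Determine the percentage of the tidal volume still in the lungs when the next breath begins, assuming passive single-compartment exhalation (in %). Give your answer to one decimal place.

Flow: 52 L/min ÷ 60 = 0.8667 L/s.
Vt = flow × Ti = 0.8667 L/s × 0.53 s × 1000 mL/L = 459.35 mL.
R = (PIP − Pplat)/V̇ = (36.5 − 23.0) / 0.8667 = 13.5/0.8667 = 15.576 cmH2O·s/L.
C = Vt/(Pplat − PEEP) = 459.35 / (23.0 − 13) = 459.35/10.0 = 45.935 mL/cmH2O.
τ = R × C = 15.576 × 0.04594 L/cmH2O = 0.7156 s.
Fraction remaining at end-expiration = e^(−Te/τ) = e^(−1.47/0.7156) = 0.1282 → 12.82%.

12.8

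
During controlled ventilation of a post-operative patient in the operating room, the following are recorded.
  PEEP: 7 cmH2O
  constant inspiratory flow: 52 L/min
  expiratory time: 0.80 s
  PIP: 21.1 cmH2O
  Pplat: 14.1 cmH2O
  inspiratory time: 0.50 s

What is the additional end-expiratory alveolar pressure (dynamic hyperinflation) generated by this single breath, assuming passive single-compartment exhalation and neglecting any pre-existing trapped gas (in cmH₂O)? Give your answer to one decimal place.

1.4

Flow: 52 L/min ÷ 60 = 0.8667 L/s.
Vt = flow × Ti = 0.8667 L/s × 0.50 s × 1000 mL/L = 433.35 mL.
R = (PIP − Pplat)/V̇ = (21.1 − 14.1) / 0.8667 = 7.0/0.8667 = 8.077 cmH2O·s/L.
C = Vt/(Pplat − PEEP) = 433.35 / (14.1 − 7) = 433.35/7.1 = 61.035 mL/cmH2O.
τ = R × C = 8.077 × 0.06104 L/cmH2O = 0.493 s.
Fraction remaining = e^(−Te/τ) = e^(−0.80/0.493) = 0.1974; trapped volume = 433.35 × 0.1974 = 85.543 mL.
Additional alveolar pressure from trapping ≈ V_trapped / C = 85.543 / 61.035 = 1.402 cmH2O.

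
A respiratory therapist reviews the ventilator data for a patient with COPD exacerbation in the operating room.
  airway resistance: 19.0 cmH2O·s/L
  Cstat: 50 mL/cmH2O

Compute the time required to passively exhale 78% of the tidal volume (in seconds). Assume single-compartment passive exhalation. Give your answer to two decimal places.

1.44

τ = R × C = 19.0 × 50 mL/cmH2O = 19.0 × 0.050 L/cmH2O = 0.95 s.
Exhaled fraction f = 1 − e^(−t/τ) → t = −τ·ln(1 − f) = −0.95·ln(0.22) = 1.438 s.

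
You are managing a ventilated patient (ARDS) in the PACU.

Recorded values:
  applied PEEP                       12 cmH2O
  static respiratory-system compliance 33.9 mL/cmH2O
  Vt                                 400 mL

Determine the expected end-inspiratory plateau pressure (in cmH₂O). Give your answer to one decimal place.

Pplat = PEEP + Vt / Cstat = 12 + 400 / 33.9 = 12 + 11.799 = 23.799 cmH2O.

23.8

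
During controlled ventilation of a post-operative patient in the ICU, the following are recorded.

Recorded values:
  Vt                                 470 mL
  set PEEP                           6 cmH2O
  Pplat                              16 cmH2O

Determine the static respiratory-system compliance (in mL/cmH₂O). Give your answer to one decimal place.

Cstat = Vt / (Pplat − PEEP) = 470 / (16 − 6) = 470 / 10.0 = 47.0 mL/cmH2O.

47.0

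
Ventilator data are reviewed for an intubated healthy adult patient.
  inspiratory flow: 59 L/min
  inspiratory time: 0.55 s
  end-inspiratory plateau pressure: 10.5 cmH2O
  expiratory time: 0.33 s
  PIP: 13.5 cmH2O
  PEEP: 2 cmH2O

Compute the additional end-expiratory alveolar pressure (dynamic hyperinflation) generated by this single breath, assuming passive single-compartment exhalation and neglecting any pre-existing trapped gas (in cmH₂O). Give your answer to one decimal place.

1.6

Flow: 59 L/min ÷ 60 = 0.9833 L/s.
Vt = flow × Ti = 0.9833 L/s × 0.55 s × 1000 mL/L = 540.82 mL.
R = (PIP − Pplat)/V̇ = (13.5 − 10.5) / 0.9833 = 3.0/0.9833 = 3.051 cmH2O·s/L.
C = Vt/(Pplat − PEEP) = 540.82 / (10.5 − 2) = 540.82/8.5 = 63.626 mL/cmH2O.
τ = R × C = 3.051 × 0.06363 L/cmH2O = 0.1941 s.
Fraction remaining = e^(−Te/τ) = e^(−0.33/0.1941) = 0.1827; trapped volume = 540.82 × 0.1827 = 98.808 mL.
Additional alveolar pressure from trapping ≈ V_trapped / C = 98.808 / 63.626 = 1.553 cmH2O.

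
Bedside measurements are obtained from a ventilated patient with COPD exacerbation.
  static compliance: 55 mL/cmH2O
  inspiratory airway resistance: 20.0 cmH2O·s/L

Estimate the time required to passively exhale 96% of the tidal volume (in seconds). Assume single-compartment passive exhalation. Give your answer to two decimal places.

τ = R × C = 20.0 × 55 mL/cmH2O = 20.0 × 0.055 L/cmH2O = 1.1 s.
Exhaled fraction f = 1 − e^(−t/τ) → t = −τ·ln(1 − f) = −1.1·ln(0.04) = 3.541 s.

3.54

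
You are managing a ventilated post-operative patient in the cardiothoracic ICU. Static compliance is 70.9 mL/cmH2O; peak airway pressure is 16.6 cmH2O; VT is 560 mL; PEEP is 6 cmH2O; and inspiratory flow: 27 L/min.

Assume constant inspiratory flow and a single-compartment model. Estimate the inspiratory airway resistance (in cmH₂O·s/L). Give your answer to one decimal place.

6.0

Flow: 27 L/min ÷ 60 = 0.45 L/s.
Equation of motion (constant flow): PIP = Vt/C + R·V̇ + PEEP.
R·V̇ = PIP − Vt/C − PEEP = 16.6 − 560/70.9 − 6 = 16.6 − 7.898 − 6 = 2.702 cmH2O.
R = 2.702 / 0.45 = 6.004 cmH2O·s/L.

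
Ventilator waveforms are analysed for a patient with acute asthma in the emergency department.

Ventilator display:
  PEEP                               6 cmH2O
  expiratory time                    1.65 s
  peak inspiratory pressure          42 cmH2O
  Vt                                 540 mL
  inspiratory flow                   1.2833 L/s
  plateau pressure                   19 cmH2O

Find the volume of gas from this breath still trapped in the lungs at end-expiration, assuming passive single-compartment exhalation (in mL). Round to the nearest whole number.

59

R = (PIP − Pplat)/V̇ = (42 − 19) / 1.2833 = 23.0/1.2833 = 17.923 cmH2O·s/L.
C = Vt/(Pplat − PEEP) = 540.0 / (19 − 6) = 540.0/13.0 = 41.538 mL/cmH2O.
τ = R × C = 17.923 × 0.04154 L/cmH2O = 0.7445 s.
Fraction remaining = e^(−Te/τ) = e^(−1.65/0.7445) = 0.109.
Trapped volume = 540.0 × 0.109 = 58.86 mL.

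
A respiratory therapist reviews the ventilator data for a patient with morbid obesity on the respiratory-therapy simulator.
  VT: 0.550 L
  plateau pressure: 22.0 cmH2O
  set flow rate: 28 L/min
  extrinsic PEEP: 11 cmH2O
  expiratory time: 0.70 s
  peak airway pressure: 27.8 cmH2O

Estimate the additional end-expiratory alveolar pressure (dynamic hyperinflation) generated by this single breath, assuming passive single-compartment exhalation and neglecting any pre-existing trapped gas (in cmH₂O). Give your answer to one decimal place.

Flow: 28 L/min ÷ 60 = 0.4667 L/s.
R = (PIP − Pplat)/V̇ = (27.8 − 22.0) / 0.4667 = 5.8/0.4667 = 12.428 cmH2O·s/L.
C = Vt/(Pplat − PEEP) = 550.0 / (22.0 − 11) = 550.0/11.0 = 50.0 mL/cmH2O.
τ = R × C = 12.428 × 0.05 L/cmH2O = 0.6214 s.
Fraction remaining = e^(−Te/τ) = e^(−0.70/0.6214) = 0.3242; trapped volume = 550.0 × 0.3242 = 178.31 mL.
Additional alveolar pressure from trapping ≈ V_trapped / C = 178.31 / 50.0 = 3.566 cmH2O.

3.6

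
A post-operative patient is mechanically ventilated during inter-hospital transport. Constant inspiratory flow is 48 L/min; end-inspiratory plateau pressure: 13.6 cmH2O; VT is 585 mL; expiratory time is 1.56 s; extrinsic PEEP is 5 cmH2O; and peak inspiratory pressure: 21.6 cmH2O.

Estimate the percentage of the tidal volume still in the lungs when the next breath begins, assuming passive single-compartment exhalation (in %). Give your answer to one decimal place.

Flow: 48 L/min ÷ 60 = 0.8 L/s.
R = (PIP − Pplat)/V̇ = (21.6 − 13.6) / 0.8 = 8.0/0.8 = 10.0 cmH2O·s/L.
C = Vt/(Pplat − PEEP) = 585.0 / (13.6 − 5) = 585.0/8.6 = 68.023 mL/cmH2O.
τ = R × C = 10.0 × 0.06802 L/cmH2O = 0.6802 s.
Fraction remaining at end-expiration = e^(−Te/τ) = e^(−1.56/0.6802) = 0.1009 → 10.09%.

10.1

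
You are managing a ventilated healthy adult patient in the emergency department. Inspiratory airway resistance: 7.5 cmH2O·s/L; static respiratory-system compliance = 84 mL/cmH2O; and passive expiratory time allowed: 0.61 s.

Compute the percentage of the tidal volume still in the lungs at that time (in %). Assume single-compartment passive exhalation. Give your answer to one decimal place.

τ = R × C = 7.5 × 84 mL/cmH2O = 7.5 × 0.084 L/cmH2O = 0.63 s.
Passive exhalation: V(t)/V₀ = e^(−t/τ) = e^(−0.61/0.63) = 0.3797.
Fraction remaining = 0.3797 → 37.97%.

38.0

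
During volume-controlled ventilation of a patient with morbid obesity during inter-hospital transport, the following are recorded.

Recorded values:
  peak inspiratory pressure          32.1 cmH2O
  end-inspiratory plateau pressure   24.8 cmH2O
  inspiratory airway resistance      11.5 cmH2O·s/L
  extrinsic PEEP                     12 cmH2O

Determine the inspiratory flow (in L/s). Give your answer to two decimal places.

flow = (PIP − Pplat) / Raw = 7.3 / 11.5 = 0.6348 L/s.

0.63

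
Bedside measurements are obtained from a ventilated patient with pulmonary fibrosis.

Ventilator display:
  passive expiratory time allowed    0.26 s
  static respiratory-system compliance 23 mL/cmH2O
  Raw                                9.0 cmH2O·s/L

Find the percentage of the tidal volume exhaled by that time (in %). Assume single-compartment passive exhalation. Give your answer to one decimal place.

τ = R × C = 9.0 × 23 mL/cmH2O = 9.0 × 0.023 L/cmH2O = 0.207 s.
Passive exhalation: V(t)/V₀ = e^(−t/τ) = e^(−0.26/0.207) = 0.2848.
Fraction exhaled = 1 − 0.2848 = 0.7152 → 71.52%.

71.5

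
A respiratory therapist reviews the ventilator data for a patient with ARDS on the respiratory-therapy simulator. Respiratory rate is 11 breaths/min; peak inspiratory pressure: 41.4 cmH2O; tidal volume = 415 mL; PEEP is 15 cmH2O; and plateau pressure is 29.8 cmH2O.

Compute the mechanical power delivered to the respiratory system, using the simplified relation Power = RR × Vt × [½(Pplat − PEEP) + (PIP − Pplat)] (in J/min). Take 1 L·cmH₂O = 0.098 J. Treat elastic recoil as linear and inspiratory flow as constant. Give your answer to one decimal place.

Per-breath work = Vt × [½(Pplat−PEEP) + (PIP−Pplat)] = 0.415 × [0.5×14.8 + 11.6] = 0.415 × 19.0 = 7.885 L·cmH2O.
Power = 11 × 7.885 = 86.735 L·cmH2O/min.
× 0.098 J/(L·cmH2O) → 8.5 J/min.

8.5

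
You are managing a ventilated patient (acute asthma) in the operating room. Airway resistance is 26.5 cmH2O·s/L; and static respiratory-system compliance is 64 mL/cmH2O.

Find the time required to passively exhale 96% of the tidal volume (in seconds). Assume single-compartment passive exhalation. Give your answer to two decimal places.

5.46

τ = R × C = 26.5 × 64 mL/cmH2O = 26.5 × 0.064 L/cmH2O = 1.696 s.
Exhaled fraction f = 1 − e^(−t/τ) → t = −τ·ln(1 − f) = −1.696·ln(0.04) = 5.459 s.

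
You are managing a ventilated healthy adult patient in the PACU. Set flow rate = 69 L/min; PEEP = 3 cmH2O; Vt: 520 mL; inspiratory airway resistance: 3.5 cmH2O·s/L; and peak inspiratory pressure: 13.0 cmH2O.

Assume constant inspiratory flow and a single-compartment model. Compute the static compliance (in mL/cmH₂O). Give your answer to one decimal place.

Flow: 69 L/min ÷ 60 = 1.15 L/s.
Equation of motion (constant flow): PIP = Vt/C + R·V̇ + PEEP.
Vt/C = PIP − R·V̇ − PEEP = 13.0 − 3.5×1.15 − 3 = 13.0 − 4.025 − 3 = 5.975 cmH2O.
C = Vt / 5.975 = 520 / 5.975 = 87.029 mL/cmH2O.

87.0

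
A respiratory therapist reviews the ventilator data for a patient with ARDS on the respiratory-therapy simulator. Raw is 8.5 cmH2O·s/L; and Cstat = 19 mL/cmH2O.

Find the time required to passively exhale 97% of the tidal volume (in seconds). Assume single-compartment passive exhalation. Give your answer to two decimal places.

τ = R × C = 8.5 × 19 mL/cmH2O = 8.5 × 0.019 L/cmH2O = 0.1615 s.
Exhaled fraction f = 1 − e^(−t/τ) → t = −τ·ln(1 − f) = −0.1615·ln(0.03) = 0.5663 s.

0.57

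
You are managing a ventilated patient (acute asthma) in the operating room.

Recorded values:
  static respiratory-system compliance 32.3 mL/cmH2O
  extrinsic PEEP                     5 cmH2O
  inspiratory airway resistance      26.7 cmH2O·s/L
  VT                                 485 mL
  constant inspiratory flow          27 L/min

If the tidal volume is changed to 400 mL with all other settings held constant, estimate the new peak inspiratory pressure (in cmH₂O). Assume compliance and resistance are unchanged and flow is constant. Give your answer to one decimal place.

29.4

Flow: 27 L/min ÷ 60 = 0.45 L/s.
PIP = Vt/C + R·V̇ + PEEP (constant-flow equation of motion).
Only the elastic term changes: ΔPIP = ΔVt / C = (400 − 485) / 32.3 = -2.632 cmH2O.
Original PIP = 485/32.3 + 26.7×0.45 + 5 = 32.03 cmH2O; new PIP = 32.03 + (-2.632) = 29.398 cmH2O.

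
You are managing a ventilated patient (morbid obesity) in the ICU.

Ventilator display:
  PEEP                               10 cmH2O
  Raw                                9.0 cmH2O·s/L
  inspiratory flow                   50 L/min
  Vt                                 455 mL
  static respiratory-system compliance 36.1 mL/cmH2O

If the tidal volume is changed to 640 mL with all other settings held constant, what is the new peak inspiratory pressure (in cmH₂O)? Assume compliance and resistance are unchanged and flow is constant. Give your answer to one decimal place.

Flow: 50 L/min ÷ 60 = 0.8333 L/s.
PIP = Vt/C + R·V̇ + PEEP (constant-flow equation of motion).
Only the elastic term changes: ΔPIP = ΔVt / C = (640 − 455) / 36.1 = 5.125 cmH2O.
Original PIP = 455/36.1 + 9.0×0.8333 + 10 = 30.104 cmH2O; new PIP = 30.104 + (5.125) = 35.229 cmH2O.

35.2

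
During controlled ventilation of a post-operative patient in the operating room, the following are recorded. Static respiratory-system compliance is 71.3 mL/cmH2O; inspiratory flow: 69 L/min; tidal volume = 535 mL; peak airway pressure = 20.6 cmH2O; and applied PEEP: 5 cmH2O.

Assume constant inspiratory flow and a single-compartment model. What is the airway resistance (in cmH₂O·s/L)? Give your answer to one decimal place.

Flow: 69 L/min ÷ 60 = 1.15 L/s.
Equation of motion (constant flow): PIP = Vt/C + R·V̇ + PEEP.
R·V̇ = PIP − Vt/C − PEEP = 20.6 − 535/71.3 − 5 = 20.6 − 7.504 − 5 = 8.096 cmH2O.
R = 8.096 / 1.15 = 7.04 cmH2O·s/L.

7.0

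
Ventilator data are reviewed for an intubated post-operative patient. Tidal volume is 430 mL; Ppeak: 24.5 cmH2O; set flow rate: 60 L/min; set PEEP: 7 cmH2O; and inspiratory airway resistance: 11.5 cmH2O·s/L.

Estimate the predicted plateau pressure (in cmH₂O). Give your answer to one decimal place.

13.0

Flow: 60 L/min ÷ 60 = 1 L/s.
Pplat = PIP − Raw × flow = 24.5 − 11.5 × 1 = 24.5 − 11.5 = 13.0 cmH2O.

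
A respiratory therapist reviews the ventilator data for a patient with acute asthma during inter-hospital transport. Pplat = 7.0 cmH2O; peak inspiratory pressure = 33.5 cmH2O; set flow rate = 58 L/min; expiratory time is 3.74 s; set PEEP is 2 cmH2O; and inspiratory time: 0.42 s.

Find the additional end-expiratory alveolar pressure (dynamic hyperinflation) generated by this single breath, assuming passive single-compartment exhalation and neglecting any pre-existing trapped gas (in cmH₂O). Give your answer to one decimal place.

0.9

Flow: 58 L/min ÷ 60 = 0.9667 L/s.
Vt = flow × Ti = 0.9667 L/s × 0.42 s × 1000 mL/L = 406.01 mL.
R = (PIP − Pplat)/V̇ = (33.5 − 7.0) / 0.9667 = 26.5/0.9667 = 27.413 cmH2O·s/L.
C = Vt/(Pplat − PEEP) = 406.01 / (7.0 − 2) = 406.01/5.0 = 81.202 mL/cmH2O.
τ = R × C = 27.413 × 0.0812 L/cmH2O = 2.226 s.
Fraction remaining = e^(−Te/τ) = e^(−3.74/2.226) = 0.1863; trapped volume = 406.01 × 0.1863 = 75.64 mL.
Additional alveolar pressure from trapping ≈ V_trapped / C = 75.64 / 81.202 = 0.9315 cmH2O.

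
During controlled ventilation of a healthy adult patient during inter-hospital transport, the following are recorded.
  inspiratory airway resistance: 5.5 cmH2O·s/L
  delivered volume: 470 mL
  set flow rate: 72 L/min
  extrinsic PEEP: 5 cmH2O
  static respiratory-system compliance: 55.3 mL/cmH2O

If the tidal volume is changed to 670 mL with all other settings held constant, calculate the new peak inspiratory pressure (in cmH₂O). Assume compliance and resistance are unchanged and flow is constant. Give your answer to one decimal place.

23.7

Flow: 72 L/min ÷ 60 = 1.2 L/s.
PIP = Vt/C + R·V̇ + PEEP (constant-flow equation of motion).
Only the elastic term changes: ΔPIP = ΔVt / C = (670 − 470) / 55.3 = 3.617 cmH2O.
Original PIP = 470/55.3 + 5.5×1.2 + 5 = 20.099 cmH2O; new PIP = 20.099 + (3.617) = 23.716 cmH2O.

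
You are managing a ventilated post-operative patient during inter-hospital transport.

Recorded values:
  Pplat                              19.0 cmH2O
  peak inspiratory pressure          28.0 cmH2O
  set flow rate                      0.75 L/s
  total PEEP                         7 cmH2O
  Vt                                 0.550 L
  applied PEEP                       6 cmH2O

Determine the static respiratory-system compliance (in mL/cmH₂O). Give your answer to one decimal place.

45.8

End-expiratory occlusion gives total PEEP = 7 cmH2O (intrinsic PEEP = 7 − 6 = 1). Use total PEEP for the elastic gradient.
Cstat = Vt / (Pplat − PEEPtotal) = 550 / (19.0 − 7) = 550 / 12.0 = 45.833 mL/cmH2O.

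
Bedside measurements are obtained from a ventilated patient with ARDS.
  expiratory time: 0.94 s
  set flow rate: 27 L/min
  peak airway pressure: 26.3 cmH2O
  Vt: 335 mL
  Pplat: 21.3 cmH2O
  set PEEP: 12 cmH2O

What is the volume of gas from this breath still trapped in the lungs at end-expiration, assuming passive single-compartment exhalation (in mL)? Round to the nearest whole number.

Flow: 27 L/min ÷ 60 = 0.45 L/s.
R = (PIP − Pplat)/V̇ = (26.3 − 21.3) / 0.45 = 5.0/0.45 = 11.111 cmH2O·s/L.
C = Vt/(Pplat − PEEP) = 335.0 / (21.3 − 12) = 335.0/9.3 = 36.022 mL/cmH2O.
τ = R × C = 11.111 × 0.03602 L/cmH2O = 0.4002 s.
Fraction remaining = e^(−Te/τ) = e^(−0.94/0.4002) = 0.09548.
Trapped volume = 335.0 × 0.09548 = 31.986 mL.

32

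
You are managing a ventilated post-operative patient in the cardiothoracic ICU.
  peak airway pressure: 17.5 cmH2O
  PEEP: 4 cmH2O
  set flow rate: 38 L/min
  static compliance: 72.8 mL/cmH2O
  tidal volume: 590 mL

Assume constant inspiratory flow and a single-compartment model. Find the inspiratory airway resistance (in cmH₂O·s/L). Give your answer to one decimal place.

Flow: 38 L/min ÷ 60 = 0.6333 L/s.
Equation of motion (constant flow): PIP = Vt/C + R·V̇ + PEEP.
R·V̇ = PIP − Vt/C − PEEP = 17.5 − 590/72.8 − 4 = 17.5 − 8.104 − 4 = 5.396 cmH2O.
R = 5.396 / 0.6333 = 8.52 cmH2O·s/L.

8.5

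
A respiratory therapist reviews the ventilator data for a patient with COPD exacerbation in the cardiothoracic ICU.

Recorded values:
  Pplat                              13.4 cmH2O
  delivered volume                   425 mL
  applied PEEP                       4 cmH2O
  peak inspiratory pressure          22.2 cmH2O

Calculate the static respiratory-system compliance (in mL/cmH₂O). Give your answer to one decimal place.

Cstat = Vt / (Pplat − PEEP) = 425 / (13.4 − 4) = 425 / 9.4 = 45.213 mL/cmH2O.

45.2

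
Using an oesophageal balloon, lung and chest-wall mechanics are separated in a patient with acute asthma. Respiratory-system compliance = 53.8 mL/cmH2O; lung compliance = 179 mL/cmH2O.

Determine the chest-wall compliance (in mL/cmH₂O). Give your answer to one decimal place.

1/Ccw = 1/Crs − 1/CL.
1/Ccw = 1/53.8 − 1/179 = 0.013.
Ccw = 76.923 mL/cmH2O.

76.9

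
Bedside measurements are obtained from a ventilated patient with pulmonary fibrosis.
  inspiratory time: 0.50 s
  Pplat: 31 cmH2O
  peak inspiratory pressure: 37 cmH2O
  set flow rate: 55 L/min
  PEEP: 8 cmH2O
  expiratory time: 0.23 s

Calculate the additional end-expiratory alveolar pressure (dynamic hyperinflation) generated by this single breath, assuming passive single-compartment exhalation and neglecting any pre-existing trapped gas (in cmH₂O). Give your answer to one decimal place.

3.9

Flow: 55 L/min ÷ 60 = 0.9167 L/s.
Vt = flow × Ti = 0.9167 L/s × 0.50 s × 1000 mL/L = 458.35 mL.
R = (PIP − Pplat)/V̇ = (37 − 31) / 0.9167 = 6.0/0.9167 = 6.545 cmH2O·s/L.
C = Vt/(Pplat − PEEP) = 458.35 / (31 − 8) = 458.35/23.0 = 19.928 mL/cmH2O.
τ = R × C = 6.545 × 0.01993 L/cmH2O = 0.1304 s.
Fraction remaining = e^(−Te/τ) = e^(−0.23/0.1304) = 0.1714; trapped volume = 458.35 × 0.1714 = 78.561 mL.
Additional alveolar pressure from trapping ≈ V_trapped / C = 78.561 / 19.928 = 3.942 cmH2O.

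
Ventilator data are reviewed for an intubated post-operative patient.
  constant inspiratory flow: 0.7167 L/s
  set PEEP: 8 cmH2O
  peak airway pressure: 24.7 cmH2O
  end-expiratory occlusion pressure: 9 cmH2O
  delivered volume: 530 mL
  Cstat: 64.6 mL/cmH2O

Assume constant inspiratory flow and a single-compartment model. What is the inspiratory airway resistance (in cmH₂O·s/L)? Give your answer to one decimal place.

Total PEEP = 9 cmH2O (set 8 + intrinsic 1); this is the baseline alveolar pressure.
Equation of motion (constant flow): PIP = Vt/C + R·V̇ + PEEP.
R·V̇ = PIP − Vt/C − PEEP = 24.7 − 530/64.6 − 9 = 24.7 − 8.204 − 9 = 7.496 cmH2O.
R = 7.496 / 0.7167 = 10.459 cmH2O·s/L.

10.5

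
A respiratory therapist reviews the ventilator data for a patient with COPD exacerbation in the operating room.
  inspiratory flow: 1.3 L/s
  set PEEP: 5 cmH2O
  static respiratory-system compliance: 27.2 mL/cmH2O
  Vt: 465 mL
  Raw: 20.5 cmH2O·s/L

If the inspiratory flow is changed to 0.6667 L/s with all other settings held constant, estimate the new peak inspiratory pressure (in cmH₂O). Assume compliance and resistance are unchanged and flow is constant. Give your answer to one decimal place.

35.8

PIP = Vt/C + R·V̇ + PEEP (constant-flow equation of motion).
Only the resistive term changes: ΔPIP = R × ΔV̇ = 20.5 × (0.6667 − 1.3) = 20.5 × -0.6333 = -12.983 cmH2O.
Original PIP = 465/27.2 + 20.5×1.3 + 5 = 48.746 cmH2O; new PIP = 48.746 + (-12.983) = 35.763 cmH2O.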